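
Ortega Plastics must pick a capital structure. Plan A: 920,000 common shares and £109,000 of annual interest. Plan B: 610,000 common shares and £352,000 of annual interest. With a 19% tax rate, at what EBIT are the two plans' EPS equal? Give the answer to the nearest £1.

£830,161

At indifference, (EBIT − 109,000)(1 − t)/920,000 = (EBIT − 352,000)(1 − t)/610,000.
The (1 − t) factor cancels: (EBIT − 109,000) × 610,000 = (EBIT − 352,000) × 920,000.
EBIT × (920,000 − 610,000) = 352,000 × 920,000 − 109,000 × 610,000 = 257,350,000,000, so EBIT = 257,350,000,000 ÷ 310,000 = 830,161.29.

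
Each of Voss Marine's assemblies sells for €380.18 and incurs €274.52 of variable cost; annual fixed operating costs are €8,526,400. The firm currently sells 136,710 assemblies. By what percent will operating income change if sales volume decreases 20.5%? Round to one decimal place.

-50.0%

At 136,710 units, contribution = 136,710 × €105.66 = €14,444,778.60.
Operating income = contribution − fixed costs = €14,444,778.60 − €8,526,400 = €5,918,378.60.
Degree of operating leverage = €14,444,778.60 / €5,918,378.60 = 2.4407.
Operating income changes by 2.4407 × -20.5% = -50.0%.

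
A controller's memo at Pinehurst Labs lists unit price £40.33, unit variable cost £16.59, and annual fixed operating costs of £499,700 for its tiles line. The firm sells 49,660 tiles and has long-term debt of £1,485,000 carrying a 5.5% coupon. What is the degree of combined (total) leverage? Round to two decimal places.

1.97

Contribution at this volume is 49,660 × £23.74 = £1,178,928.40.
EBIT = £1,178,928.40 − £499,700 = £679,228.40. Interest = £81,675.00.
DOL = £1,178,928.40 ÷ £679,228.40 = 1.7357; DFL = £679,228.40 ÷ £597,553.40 = 1.1367.
DCL = DOL × DFL = 1.7357 × 1.1367 = 1.9730.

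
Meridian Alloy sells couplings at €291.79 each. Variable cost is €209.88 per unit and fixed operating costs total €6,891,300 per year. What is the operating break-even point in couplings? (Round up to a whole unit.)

84,133 couplings

Each unit contributes €291.79 − €209.88 = €81.91.
Break-even volume = fixed costs ÷ CM per unit = €6,891,300 ÷ €81.91 = 84,132.58, so 84,133 couplings.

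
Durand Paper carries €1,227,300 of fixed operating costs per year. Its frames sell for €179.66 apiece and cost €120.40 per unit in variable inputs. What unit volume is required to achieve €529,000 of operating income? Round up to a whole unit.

Contribution margin per unit = €179.66 − €120.40 = €59.26.
Required volume = (fixed costs + target profit) ÷ CM = (€1,227,300 + €529,000) ÷ €59.26 = 29,637.19, so 29,638 frames.

29,638 frames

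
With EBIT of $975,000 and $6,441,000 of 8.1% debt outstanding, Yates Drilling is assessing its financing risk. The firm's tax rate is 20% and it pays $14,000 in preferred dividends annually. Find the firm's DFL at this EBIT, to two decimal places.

Annual interest charges come to $521,721.00.
Pre-tax preferred-dividend burden = $14,000 ÷ (1 − 0.20) = $17,500.00.
DFL = EBIT ÷ [EBIT − I − D_p/(1−t)] = $975,000 ÷ [$975,000 − $521,721.00 − $17,500.00] = $975,000 ÷ $435,779.00 = 2.2374.

2.24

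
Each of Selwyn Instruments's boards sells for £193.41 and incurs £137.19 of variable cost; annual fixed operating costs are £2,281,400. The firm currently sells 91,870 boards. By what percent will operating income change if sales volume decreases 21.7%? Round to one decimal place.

Contribution at this volume is 91,870 × £56.22 = £5,164,931.40.
Subtracting fixed costs: EBIT = £5,164,931.40 − £2,281,400 = £2,883,531.40.
Degree of operating leverage = £5,164,931.40 / £2,883,531.40 = 1.7912.
Operating income changes by 1.7912 × -21.7% = -38.9%.

-38.9%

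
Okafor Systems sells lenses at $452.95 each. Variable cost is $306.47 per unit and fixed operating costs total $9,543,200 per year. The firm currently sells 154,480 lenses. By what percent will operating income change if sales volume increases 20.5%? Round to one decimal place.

Total contribution margin = 154,480 × $146.48 = $22,628,230.40.
Operating income = contribution − fixed costs = $22,628,230.40 − $9,543,200 = $13,085,030.40.
DOL = contribution ÷ EBIT = $22,628,230.40 ÷ $13,085,030.40 = 1.7293.
Operating income changes by 1.7293 × +20.5% = +35.5%.

+35.5%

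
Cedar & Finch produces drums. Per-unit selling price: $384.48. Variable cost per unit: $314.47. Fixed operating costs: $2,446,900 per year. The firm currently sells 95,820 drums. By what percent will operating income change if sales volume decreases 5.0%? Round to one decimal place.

-7.9%

At 95,820 units, contribution = 95,820 × $70.01 = $6,708,358.20.
Operating income = contribution − fixed costs = $6,708,358.20 − $2,446,900 = $4,261,458.20.
Degree of operating leverage = $6,708,358.20 / $4,261,458.20 = 1.5742.
Operating income changes by 1.5742 × -5.0% = -7.9%.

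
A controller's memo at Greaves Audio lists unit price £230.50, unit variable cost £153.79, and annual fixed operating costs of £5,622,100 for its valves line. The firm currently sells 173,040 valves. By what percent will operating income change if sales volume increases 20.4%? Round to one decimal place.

Total contribution margin = 173,040 × £76.71 = £13,273,898.40.
Operating income = contribution − fixed costs = £13,273,898.40 − £5,622,100 = £7,651,798.40.
Degree of operating leverage = £13,273,898.40 / £7,651,798.40 = 1.7347.
So EBIT moves 1.7347 × (+20.4%) = +35.4%.

+35.4%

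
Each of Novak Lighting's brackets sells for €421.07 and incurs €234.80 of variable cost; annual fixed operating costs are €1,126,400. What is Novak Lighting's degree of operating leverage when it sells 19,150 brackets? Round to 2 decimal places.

Total contribution margin = 19,150 × €186.27 = €3,567,070.50.
Subtracting fixed costs: EBIT = €3,567,070.50 − €1,126,400 = €2,440,670.50.
So DOL = total CM / EBIT = €3,567,070.50 / €2,440,670.50 = 1.4615.

1.46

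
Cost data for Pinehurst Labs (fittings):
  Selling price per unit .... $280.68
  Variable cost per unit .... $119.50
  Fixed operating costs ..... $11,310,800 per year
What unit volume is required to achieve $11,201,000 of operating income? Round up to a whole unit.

139,669 fittings

Each unit contributes $280.68 − $119.50 = $161.18.
Required volume = (fixed costs + target profit) ÷ CM = ($11,310,800 + $11,201,000) ÷ $161.18 = 139,668.69, so 139,669 fittings.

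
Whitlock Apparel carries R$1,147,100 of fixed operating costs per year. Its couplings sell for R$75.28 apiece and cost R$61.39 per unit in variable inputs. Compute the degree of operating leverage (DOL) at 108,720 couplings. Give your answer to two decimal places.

At 108,720 units, contribution = 108,720 × R$13.89 = R$1,510,120.80.
EBIT = R$1,510,120.80 − R$1,147,100 = R$363,020.80.
Degree of operating leverage = R$1,510,120.80 / R$363,020.80 = 4.1599.

4.16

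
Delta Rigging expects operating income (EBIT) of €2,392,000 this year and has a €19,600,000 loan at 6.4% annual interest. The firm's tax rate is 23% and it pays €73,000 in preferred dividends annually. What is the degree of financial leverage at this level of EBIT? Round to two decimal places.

Annual interest charges come to €1,254,400.00.
Preferred dividends grossed up pre-tax: €73,000 / (1 − 0.23) = €94,805.19.
DFL = EBIT ÷ [EBIT − I − D_p/(1−t)] = €2,392,000 ÷ [€2,392,000 − €1,254,400.00 − €94,805.19] = €2,392,000 ÷ €1,042,794.81 = 2.2938.

2.29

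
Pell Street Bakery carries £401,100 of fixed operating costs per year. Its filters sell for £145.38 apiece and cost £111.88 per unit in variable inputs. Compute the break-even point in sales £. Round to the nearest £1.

Contribution margin per unit = £145.38 − £111.88 = £33.50, a CM ratio of £33.50 ÷ £145.38 = 0.2304.
Break-even revenue = fixed costs × price ÷ CM = £401,100 × £145.38 ÷ £33.50 = £1,740,654.

£1,740,654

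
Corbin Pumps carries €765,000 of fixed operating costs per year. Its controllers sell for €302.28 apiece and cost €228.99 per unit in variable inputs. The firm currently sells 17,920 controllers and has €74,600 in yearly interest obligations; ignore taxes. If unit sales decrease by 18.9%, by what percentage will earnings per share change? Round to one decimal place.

-52.4%

At 17,920 units, contribution = 17,920 × €73.29 = €1,313,356.80.
Subtracting fixed costs: EBIT = €1,313,356.80 − €765,000 = €548,356.80.
After interest of €74,600.00, pre-tax earnings = €473,756.80.
DCL = total CM / (EBIT − I) = €1,313,356.80 / €473,756.80 = 2.7722.
%ΔEPS = DCL × %ΔSales = 2.7722 × -18.9% = -52.4%.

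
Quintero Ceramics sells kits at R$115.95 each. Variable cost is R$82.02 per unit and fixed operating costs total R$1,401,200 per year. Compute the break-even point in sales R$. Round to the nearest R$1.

R$4,788,363

Contribution margin per unit = R$115.95 − R$82.02 = R$33.93, a CM ratio of R$33.93 ÷ R$115.95 = 0.2926.
Break-even revenue = fixed costs × price ÷ CM = R$1,401,200 × R$115.95 ÷ R$33.93 = R$4,788,363.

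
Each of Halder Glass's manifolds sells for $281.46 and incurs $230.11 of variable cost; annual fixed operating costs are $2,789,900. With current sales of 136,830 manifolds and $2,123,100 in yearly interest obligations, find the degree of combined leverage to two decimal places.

3.32

Contribution at this volume is 136,830 × $51.35 = $7,026,220.50.
Subtracting fixed costs: EBIT = $7,026,220.50 − $2,789,900 = $4,236,320.50. Interest = $2,123,100.00, so EBIT − I = $2,113,220.50.
Degree of total leverage = total CM / (EBIT − interest) = $7,026,220.50 / $2,113,220.50 = 3.3249.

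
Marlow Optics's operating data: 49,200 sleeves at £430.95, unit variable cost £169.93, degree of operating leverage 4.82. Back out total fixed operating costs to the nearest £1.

Total contribution margin = 49,200 × £261.02 = £12,842,184.00.
DOL = contribution / EBIT, so EBIT = £12,842,184.00 / 4.82 = £2,664,353.53.
And FC = contribution − EBIT = £12,842,184.00 − £2,664,353.53 = £10,177,830.

£10,177,830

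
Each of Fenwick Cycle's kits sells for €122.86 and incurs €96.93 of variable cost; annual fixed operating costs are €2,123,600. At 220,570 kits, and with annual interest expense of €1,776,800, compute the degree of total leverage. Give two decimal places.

At 220,570 units, contribution = 220,570 × €25.93 = €5,719,380.10.
Subtracting fixed costs: EBIT = €5,719,380.10 − €2,123,600 = €3,595,780.10. Interest = €1,776,800.00, so EBIT − I = €1,818,980.10.
Degree of total leverage = total CM / (EBIT − interest) = €5,719,380.10 / €1,818,980.10 = 3.1443.

3.14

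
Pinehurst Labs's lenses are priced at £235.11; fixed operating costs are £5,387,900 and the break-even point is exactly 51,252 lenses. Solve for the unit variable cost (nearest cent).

£129.98

Contribution per unit must be FC / Q = £5,387,900 / 51,252 = £105.1257.
Variable cost per unit = £235.11 − £105.1257 = £129.98.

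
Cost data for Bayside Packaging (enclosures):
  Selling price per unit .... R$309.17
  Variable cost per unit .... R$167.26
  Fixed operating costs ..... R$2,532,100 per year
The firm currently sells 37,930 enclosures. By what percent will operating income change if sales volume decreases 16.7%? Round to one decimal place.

-31.5%

Contribution at this volume is 37,930 × R$141.91 = R$5,382,646.30.
Subtracting fixed costs: EBIT = R$5,382,646.30 − R$2,532,100 = R$2,850,546.30.
So DOL = total CM / EBIT = R$5,382,646.30 / R$2,850,546.30 = 1.8883.
%ΔEBIT = DOL × %ΔSales = 1.8883 × -16.7% = -31.5%.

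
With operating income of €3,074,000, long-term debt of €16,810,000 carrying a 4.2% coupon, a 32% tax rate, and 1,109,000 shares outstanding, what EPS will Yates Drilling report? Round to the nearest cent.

€1.45

Interest = €706,020.00, so EBT = €3,074,000 − €706,020.00 = €2,367,980.00.
Net income = €2,367,980.00 × (1 − 0.32) = €1,610,226.40.
EPS = €1,610,226.40 ÷ 1,109,000 = €1.45.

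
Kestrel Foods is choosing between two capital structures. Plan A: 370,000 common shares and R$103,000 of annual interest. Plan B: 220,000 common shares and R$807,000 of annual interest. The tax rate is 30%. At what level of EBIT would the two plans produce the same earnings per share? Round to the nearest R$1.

R$1,839,533

At indifference, (EBIT − 103,000)(1 − t)/370,000 = (EBIT − 807,000)(1 − t)/220,000.
Cancelling (1 − t) and cross-multiplying: 220,000·(EBIT − 103,000) = 370,000·(EBIT − 807,000).
EBIT × (370,000 − 220,000) = 807,000 × 370,000 − 103,000 × 220,000 = 275,930,000,000, so EBIT = 275,930,000,000 ÷ 150,000 = 1,839,533.33.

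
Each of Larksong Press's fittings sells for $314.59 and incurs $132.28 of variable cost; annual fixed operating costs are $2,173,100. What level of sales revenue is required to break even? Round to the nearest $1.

Contribution margin per unit = $314.59 − $132.28 = $182.31, a CM ratio of $182.31 ÷ $314.59 = 0.5795.
Break-even sales = FC ÷ CM ratio = $2,173,100 × $314.59 / $182.31 = $3,749,852.

$3,749,852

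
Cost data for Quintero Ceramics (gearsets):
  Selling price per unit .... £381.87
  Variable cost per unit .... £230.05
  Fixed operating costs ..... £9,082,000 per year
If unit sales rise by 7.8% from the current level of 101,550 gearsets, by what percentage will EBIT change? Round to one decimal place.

Contribution at this volume is 101,550 × £151.82 = £15,417,321.00.
Subtracting fixed costs: EBIT = £15,417,321.00 − £9,082,000 = £6,335,321.00.
Degree of operating leverage = £15,417,321.00 / £6,335,321.00 = 2.4336.
%ΔEBIT = DOL × %ΔSales = 2.4336 × +7.8% = +19.0%.

+19.0%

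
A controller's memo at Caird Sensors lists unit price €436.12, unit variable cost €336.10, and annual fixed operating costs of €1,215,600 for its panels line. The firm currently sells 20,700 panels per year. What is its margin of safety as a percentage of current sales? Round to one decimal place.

Unit CM = price − variable cost = €436.12 − €336.10 = €100.02. Break-even units = €1,215,600 ÷ €100.02 = 12,153.57; break-even revenue = 12,153.57 × €436.12 = €5,300,414.64.
Current sales = 20,700 × €436.12 = €9,027,684.00.
Margin of safety = (€9,027,684.00 − €5,300,414.64) ÷ €9,027,684.00 = 41.3%.

41.3%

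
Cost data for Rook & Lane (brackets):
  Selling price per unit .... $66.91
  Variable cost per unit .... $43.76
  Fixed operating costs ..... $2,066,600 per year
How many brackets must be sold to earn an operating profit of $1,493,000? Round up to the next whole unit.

153,763 brackets

Contribution margin per unit = $66.91 − $43.76 = $23.15.
Units = (FC + target) / CM = ($2,066,600 + $1,493,000) / $23.15 = 153,762.42, so 153,763 brackets.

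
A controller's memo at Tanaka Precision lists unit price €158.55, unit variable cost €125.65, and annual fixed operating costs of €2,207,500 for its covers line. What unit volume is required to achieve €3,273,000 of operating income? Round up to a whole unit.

166,581 covers

Unit CM = price − variable cost = €158.55 − €125.65 = €32.90.
Need Q such that Q × €32.90 − €2,207,500 = €3,273,000, i.e. Q = €5,480,500 / €32.90 = 166,580.55 → 166,581.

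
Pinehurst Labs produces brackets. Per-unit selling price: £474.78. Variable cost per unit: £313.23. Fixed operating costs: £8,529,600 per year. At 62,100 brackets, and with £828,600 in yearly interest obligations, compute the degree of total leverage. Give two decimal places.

14.88

Total contribution margin = 62,100 × £161.55 = £10,032,255.00.
EBIT = £10,032,255.00 − £8,529,600 = £1,502,655.00. Interest = £828,600.00.
DOL = £10,032,255.00 ÷ £1,502,655.00 = 6.6764; DFL = £1,502,655.00 ÷ £674,055.00 = 2.2293.
DCL = DOL × DFL = 6.6764 × 2.2293 = 14.8837.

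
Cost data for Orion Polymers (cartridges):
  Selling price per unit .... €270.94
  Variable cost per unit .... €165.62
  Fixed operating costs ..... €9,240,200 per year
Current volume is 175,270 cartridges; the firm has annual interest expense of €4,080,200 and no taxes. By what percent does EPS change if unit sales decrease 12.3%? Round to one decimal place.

Total contribution margin = 175,270 × €105.32 = €18,459,436.40.
Operating income = contribution − fixed costs = €18,459,436.40 − €9,240,200 = €9,219,236.40.
After interest of €4,080,200.00, pre-tax earnings = €5,139,036.40.
DCL = total CM / (EBIT − I) = €18,459,436.40 / €5,139,036.40 = 3.5920.
%ΔEPS = DCL × %ΔSales = 3.5920 × -12.3% = -44.2%.

-44.2%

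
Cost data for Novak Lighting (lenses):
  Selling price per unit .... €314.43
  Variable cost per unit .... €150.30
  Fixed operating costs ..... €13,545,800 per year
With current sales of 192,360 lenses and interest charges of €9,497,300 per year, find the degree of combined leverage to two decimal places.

Total contribution margin = 192,360 × €164.13 = €31,572,046.80.
EBIT = €31,572,046.80 − €13,545,800 = €18,026,246.80. Interest = €9,497,300.00, so EBIT − I = €8,528,946.80.
DCL = contribution ÷ (EBIT − I) = €31,572,046.80 ÷ €8,528,946.80 = 3.7018.

3.70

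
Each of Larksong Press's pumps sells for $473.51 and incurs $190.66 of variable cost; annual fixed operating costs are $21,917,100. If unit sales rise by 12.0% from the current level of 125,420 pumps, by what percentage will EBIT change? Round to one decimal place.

+31.4%

At 125,420 units, contribution = 125,420 × $282.85 = $35,475,047.00.
EBIT = $35,475,047.00 − $21,917,100 = $13,557,947.00.
DOL = contribution ÷ EBIT = $35,475,047.00 ÷ $13,557,947.00 = 2.6166.
Operating income changes by 2.6166 × +12.0% = +31.4%.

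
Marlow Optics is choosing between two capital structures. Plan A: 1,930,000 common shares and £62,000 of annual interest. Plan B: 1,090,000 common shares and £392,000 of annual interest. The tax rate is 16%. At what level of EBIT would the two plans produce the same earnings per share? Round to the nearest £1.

Set EPS_A = EPS_B: (EBIT − £62,000)(1 − 0.16) ÷ 1,930,000 = (EBIT − £392,000)(1 − 0.16) ÷ 1,090,000.
The (1 − t) factor cancels: (EBIT − 62,000) × 1,090,000 = (EBIT − 392,000) × 1,930,000.
EBIT × (1,930,000 − 1,090,000) = 392,000 × 1,930,000 − 62,000 × 1,090,000 = 688,980,000,000, so EBIT = 688,980,000,000 ÷ 840,000 = 820,214.29.

£820,214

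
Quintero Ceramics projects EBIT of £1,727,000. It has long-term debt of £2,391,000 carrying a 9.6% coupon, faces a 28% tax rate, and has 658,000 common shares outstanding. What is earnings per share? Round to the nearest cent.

£1.64

Interest = £229,536.00, so EBT = £1,727,000 − £229,536.00 = £1,497,464.00.
Net income = £1,497,464.00 × (1 − 0.28) = £1,078,174.08.
EPS = £1,078,174.08 ÷ 658,000 = £1.64.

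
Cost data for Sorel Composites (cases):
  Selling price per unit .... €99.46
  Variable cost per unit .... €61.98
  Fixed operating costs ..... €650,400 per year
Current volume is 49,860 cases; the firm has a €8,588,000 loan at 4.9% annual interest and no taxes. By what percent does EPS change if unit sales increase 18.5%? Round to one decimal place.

+43.3%

Total contribution margin = 49,860 × €37.48 = €1,868,752.80.
EBIT = €1,868,752.80 − €650,400 = €1,218,352.80.
After interest of €420,812.00, pre-tax earnings = €797,540.80.
Degree of combined leverage = contribution ÷ (EBIT − I) = €1,868,752.80 ÷ €797,540.80 = 2.3431.
EPS therefore changes by 2.3431 × (+18.5%) = +43.3%.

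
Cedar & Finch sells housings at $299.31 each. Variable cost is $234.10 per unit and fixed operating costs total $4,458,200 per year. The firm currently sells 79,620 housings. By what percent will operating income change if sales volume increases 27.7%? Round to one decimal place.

Total contribution margin = 79,620 × $65.21 = $5,192,020.20.
EBIT = $5,192,020.20 − $4,458,200 = $733,820.20.
DOL = contribution ÷ EBIT = $5,192,020.20 ÷ $733,820.20 = 7.0753.
Operating income changes by 7.0753 × +27.7% = +196.0%.

+196.0%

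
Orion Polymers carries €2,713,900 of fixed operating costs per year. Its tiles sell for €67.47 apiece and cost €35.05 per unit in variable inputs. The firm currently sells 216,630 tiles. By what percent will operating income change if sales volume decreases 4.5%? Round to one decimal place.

Contribution at this volume is 216,630 × €32.42 = €7,023,144.60.
Subtracting fixed costs: EBIT = €7,023,144.60 − €2,713,900 = €4,309,244.60.
DOL = contribution ÷ EBIT = €7,023,144.60 ÷ €4,309,244.60 = 1.6298.
Operating income changes by 1.6298 × -4.5% = -7.3%.

-7.3%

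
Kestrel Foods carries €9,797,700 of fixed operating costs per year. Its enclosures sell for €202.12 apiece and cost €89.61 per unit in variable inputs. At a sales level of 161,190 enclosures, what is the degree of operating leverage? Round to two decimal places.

2.18

At 161,190 units, contribution = 161,190 × €112.51 = €18,135,486.90.
Operating income = contribution − fixed costs = €18,135,486.90 − €9,797,700 = €8,337,786.90.
So DOL = total CM / EBIT = €18,135,486.90 / €8,337,786.90 = 2.1751.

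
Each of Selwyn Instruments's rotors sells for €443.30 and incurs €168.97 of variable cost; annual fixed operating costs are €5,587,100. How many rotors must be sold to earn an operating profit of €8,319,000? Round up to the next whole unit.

50,692 rotors

Each unit contributes €443.30 − €168.97 = €274.33.
Units = (FC + target) / CM = (€5,587,100 + €8,319,000) / €274.33 = 50,691.14, so 50,692 rotors.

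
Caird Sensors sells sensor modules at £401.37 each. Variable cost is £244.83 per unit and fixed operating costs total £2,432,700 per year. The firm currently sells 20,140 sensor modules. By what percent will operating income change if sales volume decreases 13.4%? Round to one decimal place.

Total contribution margin = 20,140 × £156.54 = £3,152,715.60.
Subtracting fixed costs: EBIT = £3,152,715.60 − £2,432,700 = £720,015.60.
Degree of operating leverage = £3,152,715.60 / £720,015.60 = 4.3787.
%ΔEBIT = DOL × %ΔSales = 4.3787 × -13.4% = -58.7%.

-58.7%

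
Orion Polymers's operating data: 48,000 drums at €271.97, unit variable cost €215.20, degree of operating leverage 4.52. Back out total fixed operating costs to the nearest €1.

Total contribution margin = 48,000 × €56.77 = €2,724,960.00.
Since DOL = CM ÷ EBIT, EBIT = €2,724,960.00 ÷ 4.52 = €602,867.26.
Fixed costs = CM − EBIT = €2,724,960.00 − €602,867.26 = €2,122,093.

€2,122,093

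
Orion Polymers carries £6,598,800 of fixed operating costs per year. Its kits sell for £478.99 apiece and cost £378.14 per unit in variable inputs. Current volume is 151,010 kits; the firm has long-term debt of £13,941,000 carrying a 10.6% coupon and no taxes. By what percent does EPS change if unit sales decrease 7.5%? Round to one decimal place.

Contribution at this volume is 151,010 × £100.85 = £15,229,358.50.
Subtracting fixed costs: EBIT = £15,229,358.50 − £6,598,800 = £8,630,558.50.
After interest of £1,477,746.00, pre-tax earnings = £7,152,812.50.
DCL = total CM / (EBIT − I) = £15,229,358.50 / £7,152,812.50 = 2.1291.
EPS therefore changes by 2.1291 × (-7.5%) = -16.0%.

-16.0%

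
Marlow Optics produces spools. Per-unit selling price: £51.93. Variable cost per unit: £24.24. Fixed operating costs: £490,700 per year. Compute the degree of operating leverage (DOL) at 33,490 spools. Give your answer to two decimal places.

2.12

Contribution at this volume is 33,490 × £27.69 = £927,338.10.
Operating income = contribution − fixed costs = £927,338.10 − £490,700 = £436,638.10.
Degree of operating leverage = £927,338.10 / £436,638.10 = 2.1238.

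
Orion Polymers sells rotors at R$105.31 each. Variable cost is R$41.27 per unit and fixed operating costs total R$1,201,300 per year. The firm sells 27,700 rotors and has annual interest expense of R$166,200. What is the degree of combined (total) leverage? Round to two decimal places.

At 27,700 units, contribution = 27,700 × R$64.04 = R$1,773,908.00.
Subtracting fixed costs: EBIT = R$1,773,908.00 − R$1,201,300 = R$572,608.00. Interest = R$166,200.00.
DOL = R$1,773,908.00 ÷ R$572,608.00 = 3.0979; DFL = R$572,608.00 ÷ R$406,408.00 = 1.4089.
DCL = DOL × DFL = 3.0979 × 1.4089 = 4.3646.

4.36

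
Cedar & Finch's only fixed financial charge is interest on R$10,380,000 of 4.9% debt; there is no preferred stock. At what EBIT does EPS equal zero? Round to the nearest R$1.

R$508,620

Annual interest = 4.9% × R$10,380,000 = R$508,620.00.
Without preferred stock the financial break-even is simply EBIT = interest = R$508,620.00.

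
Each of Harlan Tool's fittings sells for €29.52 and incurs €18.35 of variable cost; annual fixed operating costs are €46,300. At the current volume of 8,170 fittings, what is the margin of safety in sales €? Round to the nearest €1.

Unit CM = price − variable cost = €29.52 − €18.35 = €11.17. Break-even units = €46,300 ÷ €11.17 = 4,145.03; break-even revenue = 4,145.03 × €29.52 = €122,361.32.
Current sales = 8,170 × €29.52 = €241,178.40.
Margin of safety = €241,178.40 − €122,361.32 = €118,817.

€118,817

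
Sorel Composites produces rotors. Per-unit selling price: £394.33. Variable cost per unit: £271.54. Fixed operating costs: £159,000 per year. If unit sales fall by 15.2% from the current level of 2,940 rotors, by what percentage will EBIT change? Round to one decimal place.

Contribution at this volume is 2,940 × £122.79 = £361,002.60.
EBIT = £361,002.60 − £159,000 = £202,002.60.
Degree of operating leverage = £361,002.60 / £202,002.60 = 1.7871.
Operating income changes by 1.7871 × -15.2% = -27.2%.

-27.2%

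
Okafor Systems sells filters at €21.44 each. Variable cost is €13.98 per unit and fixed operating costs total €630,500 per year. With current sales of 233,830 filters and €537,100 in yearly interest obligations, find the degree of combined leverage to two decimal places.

3.02

Total contribution margin = 233,830 × €7.46 = €1,744,371.80.
Operating income = contribution − fixed costs = €1,744,371.80 − €630,500 = €1,113,871.80. Interest = €537,100.00, so EBIT − I = €576,771.80.
DCL = contribution ÷ (EBIT − I) = €1,744,371.80 ÷ €576,771.80 = 3.0244.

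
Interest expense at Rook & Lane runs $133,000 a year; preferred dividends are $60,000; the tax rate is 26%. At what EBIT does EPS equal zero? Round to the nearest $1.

Preferred dividends are paid after tax, so their pre-tax equivalent is $60,000 ÷ (1 − 0.26) = $81,081.08.
Financial break-even EBIT = interest + D_p ÷ (1 − t) = $133,000 + $81,081.08 = $214,081.08.

$214,081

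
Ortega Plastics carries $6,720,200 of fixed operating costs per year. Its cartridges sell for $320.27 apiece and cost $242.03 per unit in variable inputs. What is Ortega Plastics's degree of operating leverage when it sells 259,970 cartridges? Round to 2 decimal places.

1.49

Total contribution margin = 259,970 × $78.24 = $20,340,052.80.
EBIT = $20,340,052.80 − $6,720,200 = $13,619,852.80.
Degree of operating leverage = $20,340,052.80 / $13,619,852.80 = 1.4934.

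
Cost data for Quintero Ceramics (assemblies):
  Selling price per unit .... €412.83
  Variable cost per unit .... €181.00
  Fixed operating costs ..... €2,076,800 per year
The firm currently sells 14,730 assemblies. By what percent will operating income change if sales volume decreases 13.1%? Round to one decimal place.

-33.4%

Contribution at this volume is 14,730 × €231.83 = €3,414,855.90.
Operating income = contribution − fixed costs = €3,414,855.90 − €2,076,800 = €1,338,055.90.
So DOL = total CM / EBIT = €3,414,855.90 / €1,338,055.90 = 2.5521.
So EBIT moves 2.5521 × (-13.1%) = -33.4%.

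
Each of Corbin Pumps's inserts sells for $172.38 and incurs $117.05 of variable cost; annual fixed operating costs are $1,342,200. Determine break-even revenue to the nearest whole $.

$4,181,609

CM per unit = $172.38 − $117.05 = $55.33; CM ratio = $55.33 / $172.38 = 0.3210.
Break-even revenue = fixed costs × price ÷ CM = $1,342,200 × $172.38 ÷ $55.33 = $4,181,609.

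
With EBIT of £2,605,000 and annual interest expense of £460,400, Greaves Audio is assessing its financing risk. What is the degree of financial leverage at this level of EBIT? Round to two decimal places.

Annual interest charges come to £460,400.00.
DFL = EBIT ÷ (EBIT − I) = £2,605,000 ÷ (£2,605,000 − £460,400.00) = £2,605,000 ÷ £2,144,600.00 = 1.2147.

1.21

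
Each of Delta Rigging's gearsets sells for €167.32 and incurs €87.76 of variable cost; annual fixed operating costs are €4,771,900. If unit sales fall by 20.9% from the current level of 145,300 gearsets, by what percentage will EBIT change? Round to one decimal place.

Contribution at this volume is 145,300 × €79.56 = €11,560,068.00.
Operating income = contribution − fixed costs = €11,560,068.00 − €4,771,900 = €6,788,168.00.
So DOL = total CM / EBIT = €11,560,068.00 / €6,788,168.00 = 1.7030.
Operating income changes by 1.7030 × -20.9% = -35.6%.

-35.6%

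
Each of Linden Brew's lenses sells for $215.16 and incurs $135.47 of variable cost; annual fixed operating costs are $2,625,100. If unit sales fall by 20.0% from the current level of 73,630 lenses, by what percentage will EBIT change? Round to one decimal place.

-36.2%

At 73,630 units, contribution = 73,630 × $79.69 = $5,867,574.70.
EBIT = $5,867,574.70 − $2,625,100 = $3,242,474.70.
DOL = contribution ÷ EBIT = $5,867,574.70 ÷ $3,242,474.70 = 1.8096.
%ΔEBIT = DOL × %ΔSales = 1.8096 × -20.0% = -36.2%.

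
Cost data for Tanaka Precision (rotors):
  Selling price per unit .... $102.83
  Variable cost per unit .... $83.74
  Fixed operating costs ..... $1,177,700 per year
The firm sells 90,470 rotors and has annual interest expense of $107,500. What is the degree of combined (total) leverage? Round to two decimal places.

At 90,470 units, contribution = 90,470 × $19.09 = $1,727,072.30.
Operating income = contribution − fixed costs = $1,727,072.30 − $1,177,700 = $549,372.30. Interest = $107,500.00, so EBIT − I = $441,872.30.
Degree of total leverage = total CM / (EBIT − interest) = $1,727,072.30 / $441,872.30 = 3.9085.

3.91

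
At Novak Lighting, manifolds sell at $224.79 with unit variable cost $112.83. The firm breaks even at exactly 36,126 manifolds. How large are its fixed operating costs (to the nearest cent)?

$4,044,666.96

Contribution margin per unit = $224.79 − $112.83 = $111.96.
Fixed costs = break-even units × CM = 36,126 × $111.96 = $4,044,666.96.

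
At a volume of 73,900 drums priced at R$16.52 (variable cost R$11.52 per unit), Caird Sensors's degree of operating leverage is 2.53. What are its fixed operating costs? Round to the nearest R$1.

Contribution at this volume is 73,900 × R$5.00 = R$369,500.00.
DOL = contribution / EBIT, so EBIT = R$369,500.00 / 2.53 = R$146,047.43.
Fixed costs = CM − EBIT = R$369,500.00 − R$146,047.43 = R$223,453.

R$223,453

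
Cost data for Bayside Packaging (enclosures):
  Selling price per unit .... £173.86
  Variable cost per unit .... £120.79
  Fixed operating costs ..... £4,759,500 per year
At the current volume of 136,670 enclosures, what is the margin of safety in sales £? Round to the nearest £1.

£8,169,084

Contribution margin per unit = £173.86 − £120.79 = £53.07. Break-even units = £4,759,500 ÷ £53.07 = 89,683.44; break-even revenue = 89,683.44 × £173.86 = £15,592,362.35.
Actual sales revenue = 136,670 × £173.86 = £23,761,446.20.
Margin of safety = £23,761,446.20 − £15,592,362.35 = £8,169,084.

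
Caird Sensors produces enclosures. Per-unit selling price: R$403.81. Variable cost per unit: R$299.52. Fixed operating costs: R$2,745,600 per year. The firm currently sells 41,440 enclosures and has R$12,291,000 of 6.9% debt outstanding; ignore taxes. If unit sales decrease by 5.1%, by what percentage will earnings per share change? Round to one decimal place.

-30.3%

Contribution at this volume is 41,440 × R$104.29 = R$4,321,777.60.
EBIT = R$4,321,777.60 − R$2,745,600 = R$1,576,177.60.
After interest of R$848,079.00, pre-tax earnings = R$728,098.60.
Degree of combined leverage = contribution ÷ (EBIT − I) = R$4,321,777.60 ÷ R$728,098.60 = 5.9357.
EPS therefore changes by 5.9357 × (-5.1%) = -30.3%.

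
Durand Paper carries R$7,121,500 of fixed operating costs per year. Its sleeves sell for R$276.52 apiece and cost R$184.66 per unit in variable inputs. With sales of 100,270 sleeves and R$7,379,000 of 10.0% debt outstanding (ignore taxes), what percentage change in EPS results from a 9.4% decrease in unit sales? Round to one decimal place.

Total contribution margin = 100,270 × R$91.86 = R$9,210,802.20.
Subtracting fixed costs: EBIT = R$9,210,802.20 − R$7,121,500 = R$2,089,302.20.
After interest of R$737,900.00, pre-tax earnings = R$1,351,402.20.
Degree of combined leverage = contribution ÷ (EBIT − I) = R$9,210,802.20 ÷ R$1,351,402.20 = 6.8157.
%ΔEPS = DCL × %ΔSales = 6.8157 × -9.4% = -64.1%.

-64.1%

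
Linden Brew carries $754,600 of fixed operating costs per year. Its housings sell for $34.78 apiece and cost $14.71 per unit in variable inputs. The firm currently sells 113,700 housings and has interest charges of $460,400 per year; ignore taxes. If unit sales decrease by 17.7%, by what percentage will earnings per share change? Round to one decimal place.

Contribution at this volume is 113,700 × $20.07 = $2,281,959.00.
Subtracting fixed costs: EBIT = $2,281,959.00 − $754,600 = $1,527,359.00.
After interest of $460,400.00, pre-tax earnings = $1,066,959.00.
DCL = total CM / (EBIT − I) = $2,281,959.00 / $1,066,959.00 = 2.1388.
%ΔEPS = DCL × %ΔSales = 2.1388 × -17.7% = -37.9%.

-37.9%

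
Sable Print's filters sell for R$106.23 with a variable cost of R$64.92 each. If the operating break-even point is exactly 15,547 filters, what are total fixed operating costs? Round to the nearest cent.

Contribution margin per unit = R$106.23 − R$64.92 = R$41.31.
Fixed costs = break-even units × CM = 15,547 × R$41.31 = R$642,246.57.

R$642,246.57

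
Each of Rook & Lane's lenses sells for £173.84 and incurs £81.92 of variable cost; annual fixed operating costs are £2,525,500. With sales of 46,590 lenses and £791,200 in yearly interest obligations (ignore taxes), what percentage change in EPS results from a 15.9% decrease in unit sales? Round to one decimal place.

At 46,590 units, contribution = 46,590 × £91.92 = £4,282,552.80.
EBIT = £4,282,552.80 − £2,525,500 = £1,757,052.80.
After interest of £791,200.00, pre-tax earnings = £965,852.80.
Degree of combined leverage = contribution ÷ (EBIT − I) = £4,282,552.80 ÷ £965,852.80 = 4.4340.
EPS therefore changes by 4.4340 × (-15.9%) = -70.5%.

-70.5%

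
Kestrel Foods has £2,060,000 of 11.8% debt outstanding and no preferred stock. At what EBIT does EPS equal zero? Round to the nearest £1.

Annual interest = 11.8% × £2,060,000 = £243,080.00.
With no preferred dividends, EPS = 0 when EBIT exactly covers interest, so the financial break-even EBIT is £243,080.00.

£243,080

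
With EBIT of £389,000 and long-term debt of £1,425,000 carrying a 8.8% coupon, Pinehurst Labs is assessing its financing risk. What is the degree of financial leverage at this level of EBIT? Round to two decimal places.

Annual interest charges come to £125,400.00.
Degree of financial leverage = EBIT / (EBIT − interest) = £389,000 / £263,600.00 = 1.4757.

1.48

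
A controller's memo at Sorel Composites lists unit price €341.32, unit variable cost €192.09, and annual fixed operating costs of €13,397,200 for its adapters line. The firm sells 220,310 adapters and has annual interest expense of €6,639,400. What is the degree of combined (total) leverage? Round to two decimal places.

Contribution at this volume is 220,310 × €149.23 = €32,876,861.30.
Operating income = contribution − fixed costs = €32,876,861.30 − €13,397,200 = €19,479,661.30. Interest = €6,639,400.00, so EBIT − I = €12,840,261.30.
Degree of total leverage = total CM / (EBIT − interest) = €32,876,861.30 / €12,840,261.30 = 2.5605.

2.56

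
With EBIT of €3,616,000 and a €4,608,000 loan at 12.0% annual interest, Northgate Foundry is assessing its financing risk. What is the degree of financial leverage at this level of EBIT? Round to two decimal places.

1.18

Interest = €552,960.00.
DFL = EBIT ÷ (EBIT − I) = €3,616,000 ÷ (€3,616,000 − €552,960.00) = €3,616,000 ÷ €3,063,040.00 = 1.1805.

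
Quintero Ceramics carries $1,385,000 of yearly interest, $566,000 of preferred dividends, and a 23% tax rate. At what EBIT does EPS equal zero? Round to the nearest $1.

Preferred dividends are paid after tax, so their pre-tax equivalent is $566,000 ÷ (1 − 0.23) = $735,064.94.
EPS = 0 when EBIT covers interest plus the pre-tax preferred burden: $1,385,000 + $735,064.94 = $2,120,064.94.

$2,120,065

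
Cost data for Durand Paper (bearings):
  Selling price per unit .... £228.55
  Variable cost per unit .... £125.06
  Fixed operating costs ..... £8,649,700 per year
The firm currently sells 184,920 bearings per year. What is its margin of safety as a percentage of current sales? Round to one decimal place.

Unit CM = price − variable cost = £228.55 − £125.06 = £103.49. Break-even units = £8,649,700 ÷ £103.49 = 83,580.06; break-even revenue = 83,580.06 × £228.55 = £19,102,221.81.
Actual sales revenue = 184,920 × £228.55 = £42,263,466.00.
Margin of safety = (£42,263,466.00 − £19,102,221.81) ÷ £42,263,466.00 = 54.8%.

54.8%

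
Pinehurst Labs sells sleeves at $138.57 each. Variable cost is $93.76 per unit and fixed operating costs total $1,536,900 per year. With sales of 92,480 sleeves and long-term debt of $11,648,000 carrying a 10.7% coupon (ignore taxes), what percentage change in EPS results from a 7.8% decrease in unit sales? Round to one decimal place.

Contribution at this volume is 92,480 × $44.81 = $4,144,028.80.
Subtracting fixed costs: EBIT = $4,144,028.80 − $1,536,900 = $2,607,128.80.
Interest = $1,246,336.00, so EBIT − I = $1,360,792.80.
DCL = total CM / (EBIT − I) = $4,144,028.80 / $1,360,792.80 = 3.0453.
%ΔEPS = DCL × %ΔSales = 3.0453 × -7.8% = -23.8%.

-23.8%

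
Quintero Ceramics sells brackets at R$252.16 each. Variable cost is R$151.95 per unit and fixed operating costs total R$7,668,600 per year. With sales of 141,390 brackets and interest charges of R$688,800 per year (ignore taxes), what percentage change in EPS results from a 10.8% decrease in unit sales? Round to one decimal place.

Contribution at this volume is 141,390 × R$100.21 = R$14,168,691.90.
EBIT = R$14,168,691.90 − R$7,668,600 = R$6,500,091.90.
After interest of R$688,800.00, pre-tax earnings = R$5,811,291.90.
DCL = total CM / (EBIT − I) = R$14,168,691.90 / R$5,811,291.90 = 2.4381.
%ΔEPS = DCL × %ΔSales = 2.4381 × -10.8% = -26.3%.

-26.3%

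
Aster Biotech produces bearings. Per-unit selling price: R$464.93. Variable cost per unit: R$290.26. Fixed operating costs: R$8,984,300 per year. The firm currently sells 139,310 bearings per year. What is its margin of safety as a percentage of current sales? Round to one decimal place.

63.1%

Each unit contributes R$464.93 − R$290.26 = R$174.67. Break-even units = R$8,984,300 ÷ R$174.67 = 51,435.85; break-even revenue = 51,435.85 × R$464.93 = R$23,914,069.95.
Actual sales revenue = 139,310 × R$464.93 = R$64,769,398.30.
Margin of safety = (R$64,769,398.30 − R$23,914,069.95) ÷ R$64,769,398.30 = 63.1%.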